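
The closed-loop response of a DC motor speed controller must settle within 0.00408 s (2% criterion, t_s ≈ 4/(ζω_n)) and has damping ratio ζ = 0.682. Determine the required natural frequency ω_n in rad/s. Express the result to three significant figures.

ω_n ≈ 1440 rad/s

Rearranging t_s ≈ 4/(ζω_n) gives ω_n = 4/(ζ·t_s) = 4/(0.682 × 0.00408) = 1440 rad/s.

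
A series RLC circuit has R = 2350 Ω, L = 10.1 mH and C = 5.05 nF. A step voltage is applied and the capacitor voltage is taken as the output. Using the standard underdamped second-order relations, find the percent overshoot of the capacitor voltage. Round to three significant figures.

For a series RLC circuit (capacitor voltage as output), ω_n = 1/√(LC) = 1/√(10.1 mH · 5.05 nF) = 140000 rad/s.
ζ = (R/2)·√(C/L) = (2350/2)·√(5.05 nF/10.1 mH) = 0.831.
Overshoot: exp(−π·0.831/√(1−0.831²)) = 0.00918, i.e. 0.918%.

%OS ≈ 0.918%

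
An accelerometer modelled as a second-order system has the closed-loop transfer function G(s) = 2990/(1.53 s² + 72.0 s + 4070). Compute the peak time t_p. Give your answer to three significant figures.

t_p ≈ 0.0684 s

Dividing through by 1.53: denominator becomes s² + 47.06 s + 2660.
So ω_n = √2660 = 51.6 rad/s and ζ = 47.06/(2·51.6) = 0.456.
ω_d = ω_n√(1−ζ²) = 45.9 rad/s. t_p = π/ω_d = 0.0684 s.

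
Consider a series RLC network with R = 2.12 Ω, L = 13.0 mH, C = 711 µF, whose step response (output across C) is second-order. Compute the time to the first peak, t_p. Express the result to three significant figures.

For a series RLC circuit (capacitor voltage as output), ω_n = 1/√(LC) = 1/√(13.0 mH · 711 µF) = 329 rad/s.
ζ = (R/2)·√(C/L) = (2.12/2)·√(711 µF/13.0 mH) = 0.248.
ω_d = ω_n√(1−ζ²) = 319 rad/s. t_p = π/ω_d = 0.00986 s.

t_p ≈ 0.00986 s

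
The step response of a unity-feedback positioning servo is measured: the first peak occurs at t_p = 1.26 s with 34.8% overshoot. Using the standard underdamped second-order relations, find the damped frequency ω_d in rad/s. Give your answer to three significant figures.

t_p = π/ω_d, so ω_d = π/1.26 = 2.49 rad/s.

ω_d ≈ 2.49 rad/s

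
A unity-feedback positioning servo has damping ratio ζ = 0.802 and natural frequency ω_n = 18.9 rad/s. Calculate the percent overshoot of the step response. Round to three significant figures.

%OS ≈ 1.47%

For an underdamped second-order system, %OS = 100·exp(−πζ/√(1−ζ²)).
πζ/√(1−ζ²) = π·0.802/√(1−0.643) = 4.218, so %OS = 100·e^(−4.218) = 1.47%.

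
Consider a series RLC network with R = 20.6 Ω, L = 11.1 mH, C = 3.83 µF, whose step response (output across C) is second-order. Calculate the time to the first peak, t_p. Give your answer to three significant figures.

t_p ≈ 0.000660 s

For a series RLC circuit (capacitor voltage as output), ω_n = 1/√(LC) = 1/√(11.1 mH · 3.83 µF) = 4850 rad/s.
ζ = (R/2)·√(C/L) = (20.6/2)·√(3.83 µF/11.1 mH) = 0.191.
The damped frequency ω_d = ω_n√(1−ζ²) = 4760 rad/s. t_p = π/ω_d = 0.000660 s.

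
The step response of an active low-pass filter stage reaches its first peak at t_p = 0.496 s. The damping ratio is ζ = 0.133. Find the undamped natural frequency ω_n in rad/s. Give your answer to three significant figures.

Peak time t_p = π/ω_d, so ω_d = π/t_p = π/0.496 = 6.33 rad/s.
ω_n = ω_d/√(1−ζ²) = 6.33/√0.982 = 6.39 rad/s.

ω_n ≈ 6.39 rad/s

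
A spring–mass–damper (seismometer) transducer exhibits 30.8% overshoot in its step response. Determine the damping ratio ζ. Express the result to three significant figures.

ζ = −ln(OS)/√(π² + (ln OS)²). With OS = 0.308, ln OS = −1.178 and ζ = 1.178/3.355 = 0.351.

ζ ≈ 0.351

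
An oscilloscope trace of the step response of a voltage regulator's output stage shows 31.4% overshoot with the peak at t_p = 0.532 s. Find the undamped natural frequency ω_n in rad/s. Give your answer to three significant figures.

ζ from %OS: ζ = |ln 0.314|/√(π²+ln²0.314) = 0.346.
From t_p = π/ω_d, ω_d = π/0.532 = 5.91 rad/s, so ω_n = ω_d/√(1−ζ²) = 6.29 rad/s.

ω_n ≈ 6.29 rad/s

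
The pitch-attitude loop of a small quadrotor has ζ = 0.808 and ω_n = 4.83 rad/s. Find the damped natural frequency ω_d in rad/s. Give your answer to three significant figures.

ω_d = ω_n√(1−ζ²) = 4.83·√0.347 = 2.85 rad/s.

ω_d ≈ 2.85 rad/s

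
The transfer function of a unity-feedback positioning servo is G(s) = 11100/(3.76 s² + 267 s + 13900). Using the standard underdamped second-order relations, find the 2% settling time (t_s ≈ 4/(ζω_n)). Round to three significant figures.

t_s ≈ 0.113 s

Dividing through by 3.76: denominator becomes s² + 71.01 s + 3697.
So ω_n = √3697 = 60.8 rad/s and ζ = 71.01/(2·60.8) = 0.584.
t_s ≈ 4/(ζω_n) = 0.113 s.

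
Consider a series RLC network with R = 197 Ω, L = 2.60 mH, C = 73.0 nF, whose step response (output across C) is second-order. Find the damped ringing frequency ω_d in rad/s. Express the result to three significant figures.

ω_d ≈ 61900 rad/s

For a series RLC circuit (capacitor voltage as output), ω_n = 1/√(LC) = 1/√(2.60 mH · 73.0 nF) = 72600 rad/s.
ζ = (R/2)·√(C/L) = (197/2)·√(73.0 nF/2.60 mH) = 0.522.
The damped frequency ω_d = ω_n√(1−ζ²) = 61900 rad/s.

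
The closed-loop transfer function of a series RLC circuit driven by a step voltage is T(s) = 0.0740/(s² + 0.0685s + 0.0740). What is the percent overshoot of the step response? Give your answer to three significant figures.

ω_n = √0.0740 = 0.272 rad/s; ζ = 0.0685/(2·0.272) = 0.126.
%OS = 100 e^{−πζ/√(1−ζ²)} with ζ = 0.126 gives 67.1%.

%OS ≈ 67.1%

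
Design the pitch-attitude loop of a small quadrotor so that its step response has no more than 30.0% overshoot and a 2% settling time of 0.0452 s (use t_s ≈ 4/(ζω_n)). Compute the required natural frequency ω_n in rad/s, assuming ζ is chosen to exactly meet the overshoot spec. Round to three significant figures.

ω_n ≈ 247 rad/s

Inverting the overshoot relation: ζ = |ln 0.300|/√(π² + ln²0.300) = 0.358.
Then ω_n = 4/(ζ t_s) = 4/(0.358 × 0.0452) = 247 rad/s.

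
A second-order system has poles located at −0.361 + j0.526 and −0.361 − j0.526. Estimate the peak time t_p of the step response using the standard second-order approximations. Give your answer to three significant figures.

t_p ≈ 5.97 s

t_p = π/ω_d with ω_d = 0.526 (the imaginary part), so t_p = 5.97 s.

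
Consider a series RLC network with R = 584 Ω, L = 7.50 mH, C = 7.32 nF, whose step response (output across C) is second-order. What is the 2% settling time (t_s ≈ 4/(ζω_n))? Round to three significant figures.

For a series RLC circuit (capacitor voltage as output), ω_n = 1/√(LC) = 1/√(7.50 mH · 7.32 nF) = 135000 rad/s.
ζ = (R/2)·√(C/L) = (584/2)·√(7.32 nF/7.50 mH) = 0.288.
t_s ≈ 4/(ζω_n) = 0.000103 s.

t_s ≈ 0.000103 s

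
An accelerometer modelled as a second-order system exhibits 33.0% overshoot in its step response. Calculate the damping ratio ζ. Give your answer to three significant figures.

ζ ≈ 0.333

ζ = −ln(OS)/√(π² + (ln OS)²). With OS = 0.330, ln OS = −1.109 and ζ = 1.109/3.331 = 0.333.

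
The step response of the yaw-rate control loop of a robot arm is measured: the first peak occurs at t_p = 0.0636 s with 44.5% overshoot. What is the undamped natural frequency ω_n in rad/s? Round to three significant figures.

The overshoot fixes ζ = −ln(OS)/√(π²+ln²(OS)) = 0.250.
From t_p = π/ω_d, ω_d = π/0.0636 = 49.4 rad/s, so ω_n = ω_d/√(1−ζ²) = 51.0 rad/s.

ω_n ≈ 51.0 rad/s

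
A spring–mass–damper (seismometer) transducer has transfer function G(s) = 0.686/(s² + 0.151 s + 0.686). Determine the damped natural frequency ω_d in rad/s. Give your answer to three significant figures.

ω_d ≈ 0.825 rad/s

Matching coefficients with s² + 2ζω_n s + ω_n² gives ω_n² = 0.686 ⇒ ω_n = 0.828 rad/s, and ζ = 0.151/(2ω_n) = 0.0912.
The damped frequency ω_d = ω_n√(1−ζ²) = 0.825 rad/s.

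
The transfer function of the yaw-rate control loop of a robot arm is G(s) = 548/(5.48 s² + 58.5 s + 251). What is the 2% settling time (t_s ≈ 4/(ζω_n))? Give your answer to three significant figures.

Dividing through by 5.48: denominator becomes s² + 10.68 s + 45.80.
So ω_n = √45.80 = 6.77 rad/s and ζ = 10.68/(2·6.77) = 0.789.
t_s ≈ 4/(ζω_n) = 0.749 s.

t_s ≈ 0.749 s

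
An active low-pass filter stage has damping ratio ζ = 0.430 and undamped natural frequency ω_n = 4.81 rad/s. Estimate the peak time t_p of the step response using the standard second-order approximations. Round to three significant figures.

t_p ≈ 0.723 s

The damped frequency is ω_d = ω_n√(1−ζ²) = 4.81·√(1−0.185) = 4.34 rad/s.
Peak time t_p = π/ω_d = π/4.34 = 0.723 s.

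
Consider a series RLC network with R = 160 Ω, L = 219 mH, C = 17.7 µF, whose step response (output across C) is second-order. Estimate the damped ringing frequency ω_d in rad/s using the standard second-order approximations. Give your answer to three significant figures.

ω_d ≈ 353 rad/s

For a series RLC circuit (capacitor voltage as output), ω_n = 1/√(LC) = 1/√(219 mH · 17.7 µF) = 508 rad/s.
ζ = (R/2)·√(C/L) = (160/2)·√(17.7 µF/219 mH) = 0.719.
The damped frequency ω_d = ω_n√(1−ζ²) = 353 rad/s.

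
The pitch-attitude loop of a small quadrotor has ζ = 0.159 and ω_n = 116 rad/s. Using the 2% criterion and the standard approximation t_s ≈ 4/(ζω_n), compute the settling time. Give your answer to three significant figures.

t_s ≈ 4/(ζω_n) = 4/(0.159 × 116) = 0.217 s.

t_s ≈ 0.217 s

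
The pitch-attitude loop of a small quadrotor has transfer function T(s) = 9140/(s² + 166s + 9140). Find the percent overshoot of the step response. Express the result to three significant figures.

%OS ≈ 0.410%

Comparing the denominator to s² + 2ζω_n s + ω_n²: ω_n = √9140 = 95.6 rad/s, and 2ζω_n = 166 so ζ = 166/(2·95.6) = 0.868.
Overshoot: exp(−π·0.868/√(1−0.868²)) = 0.00410, i.e. 0.410%.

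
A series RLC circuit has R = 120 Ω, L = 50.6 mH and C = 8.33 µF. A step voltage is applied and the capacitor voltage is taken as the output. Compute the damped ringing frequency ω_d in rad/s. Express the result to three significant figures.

ω_d ≈ 983 rad/s

For a series RLC circuit (capacitor voltage as output), ω_n = 1/√(LC) = 1/√(50.6 mH · 8.33 µF) = 1540 rad/s.
ζ = (R/2)·√(C/L) = (120/2)·√(8.33 µF/50.6 mH) = 0.770.
ω_d = ω_n√(1−ζ²) = 983 rad/s.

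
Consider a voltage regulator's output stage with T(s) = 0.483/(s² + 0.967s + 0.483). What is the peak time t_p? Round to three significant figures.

t_p ≈ 6.29 s

Matching coefficients with s² + 2ζω_n s + ω_n² gives ω_n² = 0.483 ⇒ ω_n = 0.695 rad/s, and ζ = 0.967/(2ω_n) = 0.696.
The damped frequency ω_d = ω_n√(1−ζ²) = 0.499 rad/s. Then t_p = π/ω_d = 6.29 s.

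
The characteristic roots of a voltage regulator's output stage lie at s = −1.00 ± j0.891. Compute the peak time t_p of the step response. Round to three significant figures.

t_p ≈ 3.53 s

t_p = π/ω_d with ω_d = 0.891 (the imaginary part), so t_p = 3.53 s.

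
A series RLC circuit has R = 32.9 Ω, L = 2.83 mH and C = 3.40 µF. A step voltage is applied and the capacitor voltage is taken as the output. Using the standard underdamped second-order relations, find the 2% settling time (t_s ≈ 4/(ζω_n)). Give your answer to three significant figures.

t_s ≈ 0.000688 s

For a series RLC circuit (capacitor voltage as output), ω_n = 1/√(LC) = 1/√(2.83 mH · 3.40 µF) = 10200 rad/s.
ζ = (R/2)·√(C/L) = (32.9/2)·√(3.40 µF/2.83 mH) = 0.570.
t_s ≈ 4/(ζω_n) = 0.000688 s.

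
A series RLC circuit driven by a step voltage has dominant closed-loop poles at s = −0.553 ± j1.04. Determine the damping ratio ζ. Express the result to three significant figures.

With σ = 0.553, ω_d = 1.04: ω_n = √(σ²+ω_d²) = 1.18 rad/s, ζ = σ/ω_n = 0.469.

ζ ≈ 0.469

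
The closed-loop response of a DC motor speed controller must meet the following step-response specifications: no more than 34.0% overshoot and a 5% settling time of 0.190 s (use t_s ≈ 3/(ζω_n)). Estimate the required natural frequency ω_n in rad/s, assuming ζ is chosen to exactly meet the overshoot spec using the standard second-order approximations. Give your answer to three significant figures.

Inverting the overshoot relation: ζ = |ln 0.340|/√(π² + ln²0.340) = 0.325.
Then ω_n = 3/(ζ t_s) = 3/(0.325 × 0.190) = 48.6 rad/s.

ω_n ≈ 48.6 rad/s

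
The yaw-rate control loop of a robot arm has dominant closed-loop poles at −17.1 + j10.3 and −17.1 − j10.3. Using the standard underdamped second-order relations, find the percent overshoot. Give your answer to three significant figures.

|pole| = ω_n = √(17.1² + 10.3²) = 20.0 rad/s; ζ = cos θ = σ/ω_n = 0.857.
%OS = 100·exp(−πζ/√(1−ζ²)) = 0.543%.

%OS ≈ 0.543%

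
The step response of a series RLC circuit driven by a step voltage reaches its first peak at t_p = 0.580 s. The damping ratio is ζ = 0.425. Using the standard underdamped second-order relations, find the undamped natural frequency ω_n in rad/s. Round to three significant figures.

Peak time t_p = π/ω_d, so ω_d = π/t_p = π/0.580 = 5.42 rad/s.
ω_n = ω_d/√(1−ζ²) = 5.42/√0.819 = 5.98 rad/s.

ω_n ≈ 5.98 rad/s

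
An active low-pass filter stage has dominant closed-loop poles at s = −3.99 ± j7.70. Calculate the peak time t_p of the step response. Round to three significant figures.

t_p = π/ω_d with ω_d = 7.70 (the imaginary part), so t_p = 0.408 s.

t_p ≈ 0.408 s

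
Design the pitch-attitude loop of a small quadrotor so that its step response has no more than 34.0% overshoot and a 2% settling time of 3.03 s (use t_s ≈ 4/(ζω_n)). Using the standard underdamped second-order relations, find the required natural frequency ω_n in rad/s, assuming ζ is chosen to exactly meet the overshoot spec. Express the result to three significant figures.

ω_n ≈ 4.06 rad/s

ζ = −ln(OS)/√(π² + (ln OS)²). With OS = 0.340, ln OS = −1.079 and ζ = 1.079/3.322 = 0.325.
Then ω_n = 4/(ζ t_s) = 4/(0.325 × 3.03) = 4.06 rad/s.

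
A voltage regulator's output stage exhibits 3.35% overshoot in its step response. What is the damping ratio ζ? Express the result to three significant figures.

ζ ≈ 0.734

ζ = −ln(OS)/√(π² + (ln OS)²). With OS = 0.0335, ln OS = −3.396 and ζ = 3.396/4.626 = 0.734.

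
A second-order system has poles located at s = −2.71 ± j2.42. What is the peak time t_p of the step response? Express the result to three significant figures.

t_p ≈ 1.30 s

t_p = π/ω_d with ω_d = 2.42 (the imaginary part), so t_p = 1.30 s.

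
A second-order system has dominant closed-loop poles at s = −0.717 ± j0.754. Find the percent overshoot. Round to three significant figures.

|pole| = ω_n = √(0.717² + 0.754²) = 1.04 rad/s; ζ = cos θ = σ/ω_n = 0.689.
%OS = 100·exp(−πζ/√(1−ζ²)) = 5.04%.

%OS ≈ 5.04%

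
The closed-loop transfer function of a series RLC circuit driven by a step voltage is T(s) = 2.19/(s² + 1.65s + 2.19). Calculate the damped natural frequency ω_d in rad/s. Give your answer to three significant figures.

ω_n = √2.19 = 1.48 rad/s; ζ = 1.65/(2·1.48) = 0.557.
The damped frequency ω_d = ω_n√(1−ζ²) = 1.23 rad/s.

ω_d ≈ 1.23 rad/s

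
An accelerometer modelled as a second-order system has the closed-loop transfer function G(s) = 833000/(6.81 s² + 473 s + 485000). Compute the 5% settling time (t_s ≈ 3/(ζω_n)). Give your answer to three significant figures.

Dividing through by 6.81: denominator becomes s² + 69.46 s + 71220.
So ω_n = √71220 = 267 rad/s and ζ = 69.46/(2·267) = 0.130.
t_s ≈ 3/(ζω_n) = 0.0864 s.

t_s ≈ 0.0864 s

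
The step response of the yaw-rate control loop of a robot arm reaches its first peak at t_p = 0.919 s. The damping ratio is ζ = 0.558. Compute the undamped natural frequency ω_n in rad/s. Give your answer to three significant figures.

ω_n ≈ 4.12 rad/s

Peak time t_p = π/ω_d, so ω_d = π/t_p = π/0.919 = 3.42 rad/s.
ω_n = ω_d/√(1−ζ²) = 3.42/√0.689 = 4.12 rad/s.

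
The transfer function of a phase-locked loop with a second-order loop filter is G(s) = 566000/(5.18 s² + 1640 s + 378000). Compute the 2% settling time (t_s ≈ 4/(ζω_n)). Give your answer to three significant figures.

t_s ≈ 0.0253 s

Dividing through by 5.18: denominator becomes s² + 316.6 s + 72970.
So ω_n = √72970 = 270 rad/s and ζ = 316.6/(2·270) = 0.586.
t_s ≈ 4/(ζω_n) = 0.0253 s.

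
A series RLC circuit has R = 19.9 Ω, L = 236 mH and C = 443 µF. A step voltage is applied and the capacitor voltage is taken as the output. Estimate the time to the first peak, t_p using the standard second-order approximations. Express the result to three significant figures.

t_p ≈ 0.0356 s

For a series RLC circuit (capacitor voltage as output), ω_n = 1/√(LC) = 1/√(236 mH · 443 µF) = 97.8 rad/s.
ζ = (R/2)·√(C/L) = (19.9/2)·√(443 µF/236 mH) = 0.431.
The damped frequency ω_d = ω_n√(1−ζ²) = 88.2 rad/s. t_p = π/ω_d = 0.0356 s.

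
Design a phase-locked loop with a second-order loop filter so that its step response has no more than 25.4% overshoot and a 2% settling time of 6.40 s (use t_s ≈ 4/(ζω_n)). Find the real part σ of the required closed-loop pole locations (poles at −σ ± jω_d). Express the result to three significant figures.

The settling-time spec alone fixes σ = ζω_n = 4/t_s = 4/6.40 = 0.625.
(Overshoot then fixes ζ = 0.400 and hence ω_d = σ·√(1−ζ²)/ζ = 1.43 rad/s.)

σ ≈ 0.625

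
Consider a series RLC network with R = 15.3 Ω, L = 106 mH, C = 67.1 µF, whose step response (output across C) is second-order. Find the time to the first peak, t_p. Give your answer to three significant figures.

For a series RLC circuit (capacitor voltage as output), ω_n = 1/√(LC) = 1/√(106 mH · 67.1 µF) = 375 rad/s.
ζ = (R/2)·√(C/L) = (15.3/2)·√(67.1 µF/106 mH) = 0.192.
ω_d = ω_n√(1−ζ²) = 368 rad/s. t_p = π/ω_d = 0.00854 s.

t_p ≈ 0.00854 s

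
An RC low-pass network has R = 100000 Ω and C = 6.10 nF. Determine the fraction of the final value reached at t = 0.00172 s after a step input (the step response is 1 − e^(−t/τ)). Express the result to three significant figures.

τ = RC = 100000 × 6.10 nF = 0.000610 s.
y(t)/y_∞ = 1 − e^(−t/τ) = 1 − e^(−0.00172/0.000610) = 1 − e^(−2.82) = 0.940.

y/y_∞ ≈ 0.940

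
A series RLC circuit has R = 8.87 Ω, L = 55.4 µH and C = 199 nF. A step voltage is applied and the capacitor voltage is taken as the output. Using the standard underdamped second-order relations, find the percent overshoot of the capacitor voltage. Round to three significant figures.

For a series RLC circuit (capacitor voltage as output), ω_n = 1/√(LC) = 1/√(55.4 µH · 199 nF) = 301000 rad/s.
ζ = (R/2)·√(C/L) = (8.87/2)·√(199 nF/55.4 µH) = 0.266.
%OS = 100·exp(−πζ/√(1−ζ²)) = 42.1%.

%OS ≈ 42.1%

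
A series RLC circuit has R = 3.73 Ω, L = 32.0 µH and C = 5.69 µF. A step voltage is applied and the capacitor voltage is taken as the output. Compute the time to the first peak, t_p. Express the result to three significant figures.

For a series RLC circuit (capacitor voltage as output), ω_n = 1/√(LC) = 1/√(32.0 µH · 5.69 µF) = 74100 rad/s.
ζ = (R/2)·√(C/L) = (3.73/2)·√(5.69 µF/32.0 µH) = 0.786.
ω_d = ω_n√(1−ζ²) = 45800 rad/s. t_p = π/ω_d = 0.0000686 s.

t_p ≈ 0.0000686 s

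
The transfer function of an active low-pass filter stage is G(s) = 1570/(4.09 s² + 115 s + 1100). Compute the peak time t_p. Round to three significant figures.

Dividing through by 4.09: denominator becomes s² + 28.12 s + 268.9.
So ω_n = √268.9 = 16.4 rad/s and ζ = 28.12/(2·16.4) = 0.857.
ω_d = ω_n√(1−ζ²) = 8.44 rad/s. t_p = π/ω_d = 0.372 s.

t_p ≈ 0.372 s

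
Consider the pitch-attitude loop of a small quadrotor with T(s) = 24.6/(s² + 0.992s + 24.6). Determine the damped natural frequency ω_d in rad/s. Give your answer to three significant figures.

Comparing the denominator to s² + 2ζω_n s + ω_n²: ω_n = √24.6 = 4.96 rad/s, and 2ζω_n = 0.992 so ζ = 0.992/(2·4.96) = 0.100.
ω_d = 4.96·√(1 − 0.100²) = 4.93 rad/s.

ω_d ≈ 4.93 rad/s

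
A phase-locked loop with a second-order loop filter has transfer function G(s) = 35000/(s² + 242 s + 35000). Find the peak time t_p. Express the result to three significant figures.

t_p ≈ 0.0220 s

ω_n = √35000 = 187 rad/s; ζ = 242/(2·187) = 0.647.
The damped frequency ω_d = ω_n√(1−ζ²) = 143 rad/s. Then t_p = π/ω_d = 0.0220 s.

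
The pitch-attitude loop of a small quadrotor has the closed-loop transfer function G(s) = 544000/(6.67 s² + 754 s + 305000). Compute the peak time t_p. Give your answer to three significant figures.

Dividing through by 6.67: denominator becomes s² + 113.0 s + 45730.
So ω_n = √45730 = 214 rad/s and ζ = 113.0/(2·214) = 0.264.
ω_d = ω_n√(1−ζ²) = 206 rad/s. t_p = π/ω_d = 0.0152 s.

t_p ≈ 0.0152 s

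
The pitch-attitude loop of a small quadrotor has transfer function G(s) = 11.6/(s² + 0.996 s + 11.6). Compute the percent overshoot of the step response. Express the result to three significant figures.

%OS ≈ 62.9%

Comparing the denominator to s² + 2ζω_n s + ω_n²: ω_n = √11.6 = 3.41 rad/s, and 2ζω_n = 0.996 so ζ = 0.996/(2·3.41) = 0.146.
%OS = 100 e^{−πζ/√(1−ζ²)} with ζ = 0.146 gives 62.9%.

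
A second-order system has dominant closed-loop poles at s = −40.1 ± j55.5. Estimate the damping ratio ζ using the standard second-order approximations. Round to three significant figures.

With σ = 40.1, ω_d = 55.5: ω_n = √(σ²+ω_d²) = 68.5 rad/s, ζ = σ/ω_n = 0.586.

ζ ≈ 0.586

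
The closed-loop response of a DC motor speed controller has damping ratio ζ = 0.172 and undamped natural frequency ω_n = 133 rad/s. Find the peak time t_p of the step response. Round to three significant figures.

t_p ≈ 0.0240 s

The damped frequency is ω_d = ω_n√(1−ζ²) = 133·√(1−0.0296) = 131 rad/s.
Peak time t_p = π/ω_d = π/131 = 0.0240 s.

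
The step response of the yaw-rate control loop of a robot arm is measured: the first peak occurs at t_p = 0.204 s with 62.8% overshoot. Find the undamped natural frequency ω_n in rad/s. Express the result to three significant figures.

ω_n ≈ 15.6 rad/s

ζ from %OS: ζ = |ln 0.628|/√(π²+ln²0.628) = 0.146.
t_p = π/ω_d ⇒ ω_d = 15.4 rad/s; then ω_n = ω_d/√(1−ζ²) = 15.6 rad/s.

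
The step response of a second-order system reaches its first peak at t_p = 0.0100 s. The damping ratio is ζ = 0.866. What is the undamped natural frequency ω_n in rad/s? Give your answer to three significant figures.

ω_n ≈ 628 rad/s

Peak time t_p = π/ω_d, so ω_d = π/t_p = π/0.0100 = 314 rad/s.
ω_n = ω_d/√(1−ζ²) = 314/√0.250 = 628 rad/s.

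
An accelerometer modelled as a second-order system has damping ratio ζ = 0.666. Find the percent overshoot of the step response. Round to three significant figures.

For an underdamped second-order system, %OS = 100·exp(−πζ/√(1−ζ²)).
πζ/√(1−ζ²) = π·0.666/√(1−0.444) = 2.805, so %OS = 100·e^(−2.805) = 6.05%.

%OS ≈ 6.05%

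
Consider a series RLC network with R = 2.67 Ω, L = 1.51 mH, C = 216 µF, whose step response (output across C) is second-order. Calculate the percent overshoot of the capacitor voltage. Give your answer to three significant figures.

For a series RLC circuit (capacitor voltage as output), ω_n = 1/√(LC) = 1/√(1.51 mH · 216 µF) = 1750 rad/s.
ζ = (R/2)·√(C/L) = (2.67/2)·√(216 µF/1.51 mH) = 0.505.
Overshoot: exp(−π·0.505/√(1−0.505²)) = 0.159, i.e. 15.9%.

%OS ≈ 15.9%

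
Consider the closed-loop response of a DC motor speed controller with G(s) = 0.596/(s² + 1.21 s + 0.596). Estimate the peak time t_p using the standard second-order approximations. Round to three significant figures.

t_p ≈ 6.55 s

ω_n = √0.596 = 0.772 rad/s; ζ = 1.21/(2·0.772) = 0.784.
ω_d = ω_n√(1−ζ²) = 0.480 rad/s. Then t_p = π/ω_d = 6.55 s.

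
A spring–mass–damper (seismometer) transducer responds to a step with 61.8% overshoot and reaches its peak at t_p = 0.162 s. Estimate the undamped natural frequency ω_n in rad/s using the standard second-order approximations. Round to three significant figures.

ω_n ≈ 19.6 rad/s

ζ from %OS: ζ = |ln 0.618|/√(π²+ln²0.618) = 0.151.
t_p = π/ω_d ⇒ ω_d = 19.4 rad/s; then ω_n = ω_d/√(1−ζ²) = 19.6 rad/s.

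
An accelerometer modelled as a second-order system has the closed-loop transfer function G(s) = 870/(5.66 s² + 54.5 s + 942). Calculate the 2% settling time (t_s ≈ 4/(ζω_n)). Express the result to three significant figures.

t_s ≈ 0.831 s

Dividing through by 5.66: denominator becomes s² + 9.629 s + 166.4.
So ω_n = √166.4 = 12.9 rad/s and ζ = 9.629/(2·12.9) = 0.373.
t_s ≈ 4/(ζω_n) = 0.831 s.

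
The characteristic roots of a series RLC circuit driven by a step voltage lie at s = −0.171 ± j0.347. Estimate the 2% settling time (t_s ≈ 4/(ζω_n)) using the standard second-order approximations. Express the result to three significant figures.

For poles at −σ ± jω_d, ζω_n = σ = 0.171, so t_s ≈ 4/σ = 23.4 s.

t_s ≈ 23.4 s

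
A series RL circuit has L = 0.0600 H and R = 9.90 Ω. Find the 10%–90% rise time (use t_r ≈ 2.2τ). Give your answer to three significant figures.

t_r ≈ 0.0133 s

τ = L/R = 0.0600/9.90 = 0.00606 s.
t_r ≈ 2.2τ = 0.0133 s.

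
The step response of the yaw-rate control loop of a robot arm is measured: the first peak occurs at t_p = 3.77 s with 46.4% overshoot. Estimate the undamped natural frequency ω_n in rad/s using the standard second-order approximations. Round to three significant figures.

ω_n ≈ 0.858 rad/s

The overshoot fixes ζ = −ln(OS)/√(π²+ln²(OS)) = 0.237.
From t_p = π/ω_d, ω_d = π/3.77 = 0.833 rad/s, so ω_n = ω_d/√(1−ζ²) = 0.858 rad/s.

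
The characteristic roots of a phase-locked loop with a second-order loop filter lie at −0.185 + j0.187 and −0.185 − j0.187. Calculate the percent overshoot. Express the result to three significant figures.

%OS ≈ 4.47%

|pole| = ω_n = √(0.185² + 0.187²) = 0.263 rad/s; ζ = cos θ = σ/ω_n = 0.703.
%OS = 100·exp(−πζ/√(1−ζ²)) = 4.47%.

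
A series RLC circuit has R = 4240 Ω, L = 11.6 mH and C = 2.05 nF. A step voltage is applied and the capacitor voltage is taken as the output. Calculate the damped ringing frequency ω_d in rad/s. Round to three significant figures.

ω_d ≈ 93000 rad/s

For a series RLC circuit (capacitor voltage as output), ω_n = 1/√(LC) = 1/√(11.6 mH · 2.05 nF) = 205000 rad/s.
ζ = (R/2)·√(C/L) = (4240/2)·√(2.05 nF/11.6 mH) = 0.891.
The damped frequency ω_d = ω_n√(1−ζ²) = 93000 rad/s.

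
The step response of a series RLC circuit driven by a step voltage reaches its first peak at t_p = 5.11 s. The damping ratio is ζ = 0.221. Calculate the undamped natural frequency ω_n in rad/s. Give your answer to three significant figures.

ω_n ≈ 0.630 rad/s

Peak time t_p = π/ω_d, so ω_d = π/t_p = π/5.11 = 0.615 rad/s.
ω_n = ω_d/√(1−ζ²) = 0.615/√0.951 = 0.630 rad/s.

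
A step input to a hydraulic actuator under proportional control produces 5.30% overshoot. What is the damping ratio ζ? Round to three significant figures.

Inverting the overshoot relation: ζ = |ln 0.0530|/√(π² + ln²0.0530) = 0.683.

ζ ≈ 0.683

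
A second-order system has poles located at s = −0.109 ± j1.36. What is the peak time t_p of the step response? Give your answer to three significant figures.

t_p ≈ 2.31 s

t_p = π/ω_d with ω_d = 1.36 (the imaginary part), so t_p = 2.31 s.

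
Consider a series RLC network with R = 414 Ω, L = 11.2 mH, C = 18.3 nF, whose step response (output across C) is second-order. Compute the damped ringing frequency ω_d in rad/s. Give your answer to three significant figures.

For a series RLC circuit (capacitor voltage as output), ω_n = 1/√(LC) = 1/√(11.2 mH · 18.3 nF) = 69800 rad/s.
ζ = (R/2)·√(C/L) = (414/2)·√(18.3 nF/11.2 mH) = 0.265.
ω_d = ω_n√(1−ζ²) = 67400 rad/s.

ω_d ≈ 67400 rad/s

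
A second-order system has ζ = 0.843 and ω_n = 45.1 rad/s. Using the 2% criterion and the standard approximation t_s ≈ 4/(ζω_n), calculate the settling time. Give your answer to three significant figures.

t_s ≈ 0.105 s

t_s ≈ 4/(ζω_n) = 4/(0.843 × 45.1) = 0.105 s.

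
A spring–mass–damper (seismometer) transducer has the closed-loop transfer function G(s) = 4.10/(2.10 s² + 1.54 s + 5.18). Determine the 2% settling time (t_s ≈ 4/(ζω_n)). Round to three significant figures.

t_s ≈ 10.9 s

Dividing through by 2.10: denominator becomes s² + 0.7333 s + 2.467.
So ω_n = √2.467 = 1.57 rad/s and ζ = 0.7333/(2·1.57) = 0.233.
t_s ≈ 4/(ζω_n) = 10.9 s.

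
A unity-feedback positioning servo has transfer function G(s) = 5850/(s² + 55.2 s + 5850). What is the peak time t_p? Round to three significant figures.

t_p ≈ 0.0440 s

Comparing the denominator to s² + 2ζω_n s + ω_n²: ω_n = √5850 = 76.5 rad/s, and 2ζω_n = 55.2 so ζ = 55.2/(2·76.5) = 0.361.
ω_d = 76.5·√(1 − 0.361²) = 71.3 rad/s. Then t_p = π/ω_d = 0.0440 s.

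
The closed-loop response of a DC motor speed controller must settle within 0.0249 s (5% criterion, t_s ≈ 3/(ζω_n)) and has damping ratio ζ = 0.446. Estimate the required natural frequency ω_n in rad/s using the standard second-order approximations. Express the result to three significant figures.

Rearranging t_s ≈ 3/(ζω_n) gives ω_n = 3/(ζ·t_s) = 3/(0.446 × 0.0249) = 270 rad/s.

ω_n ≈ 270 rad/s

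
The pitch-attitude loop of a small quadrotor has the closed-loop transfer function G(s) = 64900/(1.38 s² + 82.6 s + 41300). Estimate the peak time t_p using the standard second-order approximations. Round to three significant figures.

t_p ≈ 0.0184 s

Dividing through by 1.38: denominator becomes s² + 59.86 s + 29930.
So ω_n = √29930 = 173 rad/s and ζ = 59.86/(2·173) = 0.173.
ω_d = 173·√(1 − 0.173²) = 170 rad/s. t_p = π/ω_d = 0.0184 s.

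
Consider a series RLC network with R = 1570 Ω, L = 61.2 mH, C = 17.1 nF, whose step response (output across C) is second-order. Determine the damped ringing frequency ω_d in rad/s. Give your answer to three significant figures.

For a series RLC circuit (capacitor voltage as output), ω_n = 1/√(LC) = 1/√(61.2 mH · 17.1 nF) = 30900 rad/s.
ζ = (R/2)·√(C/L) = (1570/2)·√(17.1 nF/61.2 mH) = 0.415.
The damped frequency ω_d = ω_n√(1−ζ²) = 28100 rad/s.

ω_d ≈ 28100 rad/s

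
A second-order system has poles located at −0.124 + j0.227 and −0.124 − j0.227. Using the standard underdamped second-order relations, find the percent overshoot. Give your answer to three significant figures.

%OS ≈ 18.0%

The poles are at −σ ± jω_d with σ = 0.124 and ω_d = 0.227, so ω_n = √(σ²+ω_d²) = 0.259 rad/s and ζ = σ/ω_n = 0.479.
%OS = 100·exp(−πζ/√(1−ζ²)) = 18.0%.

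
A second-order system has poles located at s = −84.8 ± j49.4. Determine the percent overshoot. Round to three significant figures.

|pole| = ω_n = √(84.8² + 49.4²) = 98.1 rad/s; ζ = cos θ = σ/ω_n = 0.864.
%OS = 100·exp(−πζ/√(1−ζ²)) = 0.455%.

%OS ≈ 0.455%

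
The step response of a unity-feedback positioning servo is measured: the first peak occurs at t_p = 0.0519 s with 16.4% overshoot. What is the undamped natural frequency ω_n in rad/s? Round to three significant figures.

ω_n ≈ 69.8 rad/s

The overshoot fixes ζ = −ln(OS)/√(π²+ln²(OS)) = 0.499.
From t_p = π/ω_d, ω_d = π/0.0519 = 60.5 rad/s, so ω_n = ω_d/√(1−ζ²) = 69.8 rad/s.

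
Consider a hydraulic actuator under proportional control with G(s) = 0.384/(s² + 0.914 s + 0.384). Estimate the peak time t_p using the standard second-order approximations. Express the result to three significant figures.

ω_n = √0.384 = 0.620 rad/s; ζ = 0.914/(2·0.620) = 0.737.
ω_d = ω_n√(1−ζ²) = 0.419 rad/s. Then t_p = π/ω_d = 7.51 s.

t_p ≈ 7.51 s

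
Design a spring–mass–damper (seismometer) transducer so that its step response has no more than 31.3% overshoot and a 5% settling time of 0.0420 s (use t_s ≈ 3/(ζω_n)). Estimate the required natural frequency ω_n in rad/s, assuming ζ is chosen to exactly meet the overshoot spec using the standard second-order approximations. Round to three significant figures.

ζ = −ln(OS)/√(π² + (ln OS)²). With OS = 0.313, ln OS = −1.162 and ζ = 1.162/3.349 = 0.347.
From t_s ≈ 3/(ζω_n): ω_n = 3/(ζ·t_s) = 3/(0.347·0.0420) = 206 rad/s.

ω_n ≈ 206 rad/s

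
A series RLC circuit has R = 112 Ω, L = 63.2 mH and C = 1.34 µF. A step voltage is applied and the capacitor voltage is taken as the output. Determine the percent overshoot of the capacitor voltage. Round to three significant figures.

For a series RLC circuit (capacitor voltage as output), ω_n = 1/√(LC) = 1/√(63.2 mH · 1.34 µF) = 3440 rad/s.
ζ = (R/2)·√(C/L) = (112/2)·√(1.34 µF/63.2 mH) = 0.258.
Overshoot: exp(−π·0.258/√(1−0.258²)) = 0.432, i.e. 43.2%.

%OS ≈ 43.2%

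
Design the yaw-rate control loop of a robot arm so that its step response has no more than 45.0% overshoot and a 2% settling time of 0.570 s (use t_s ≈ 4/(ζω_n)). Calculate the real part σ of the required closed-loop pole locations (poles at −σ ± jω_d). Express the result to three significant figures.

σ ≈ 7.02

The settling-time spec alone fixes σ = ζω_n = 4/t_s = 4/0.570 = 7.02.
(Overshoot then fixes ζ = 0.246 and hence ω_d = σ·√(1−ζ²)/ζ = 27.6 rad/s.)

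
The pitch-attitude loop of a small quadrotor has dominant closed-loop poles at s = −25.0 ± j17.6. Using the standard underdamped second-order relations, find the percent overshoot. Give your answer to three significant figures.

|pole| = ω_n = √(25.0² + 17.6²) = 30.6 rad/s; ζ = cos θ = σ/ω_n = 0.818.
%OS = 100 e^{−πζ/√(1−ζ²)} with ζ = 0.818 gives 1.15%.

%OS ≈ 1.15%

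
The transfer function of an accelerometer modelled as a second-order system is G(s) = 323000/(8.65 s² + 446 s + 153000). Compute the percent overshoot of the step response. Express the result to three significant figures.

%OS ≈ 53.8%

Dividing through by 8.65: denominator becomes s² + 51.56 s + 17690.
So ω_n = √17690 = 133 rad/s and ζ = 51.56/(2·133) = 0.194.
%OS = 100·exp(−πζ/√(1−ζ²)) = 53.8%.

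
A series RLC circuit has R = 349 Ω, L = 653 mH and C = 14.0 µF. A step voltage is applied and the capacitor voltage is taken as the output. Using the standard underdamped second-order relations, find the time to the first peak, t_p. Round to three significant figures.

For a series RLC circuit (capacitor voltage as output), ω_n = 1/√(LC) = 1/√(653 mH · 14.0 µF) = 331 rad/s.
ζ = (R/2)·√(C/L) = (349/2)·√(14.0 µF/653 mH) = 0.808.
ω_d = ω_n√(1−ζ²) = 195 rad/s. t_p = π/ω_d = 0.0161 s.

t_p ≈ 0.0161 s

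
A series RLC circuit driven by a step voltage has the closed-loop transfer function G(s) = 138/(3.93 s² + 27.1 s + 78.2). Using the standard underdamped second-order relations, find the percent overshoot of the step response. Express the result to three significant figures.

Dividing through by 3.93: denominator becomes s² + 6.896 s + 19.90.
So ω_n = √19.90 = 4.46 rad/s and ζ = 6.896/(2·4.46) = 0.773.
%OS = 100 e^{−πζ/√(1−ζ²)} with ζ = 0.773 gives 2.18%.

%OS ≈ 2.18%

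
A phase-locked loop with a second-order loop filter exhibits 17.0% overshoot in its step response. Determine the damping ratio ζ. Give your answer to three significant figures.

From %OS = 100·exp(−πζ/√(1−ζ²)), invert to get ζ = −ln(OS)/√(π² + ln²(OS)) with OS = 0.170.
−ln 0.170 = 1.772, so ζ = 1.772/√(π² + 3.140) = 0.491.

ζ ≈ 0.491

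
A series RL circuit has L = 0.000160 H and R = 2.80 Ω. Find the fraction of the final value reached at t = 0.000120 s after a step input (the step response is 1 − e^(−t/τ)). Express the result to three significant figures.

y/y_∞ ≈ 0.878

τ = L/R = 0.000160/2.80 = 0.0000571 s.
y(t)/y_∞ = 1 − e^(−t/τ) = 1 − e^(−0.000120/0.0000571) = 1 − e^(−2.10) = 0.878.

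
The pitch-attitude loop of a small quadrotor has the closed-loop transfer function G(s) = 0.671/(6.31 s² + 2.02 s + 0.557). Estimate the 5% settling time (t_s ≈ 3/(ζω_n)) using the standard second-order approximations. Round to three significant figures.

Dividing through by 6.31: denominator becomes s² + 0.3201 s + 0.08827.
So ω_n = √0.08827 = 0.297 rad/s and ζ = 0.3201/(2·0.297) = 0.539.
t_s ≈ 3/(ζω_n) = 18.7 s.

t_s ≈ 18.7 s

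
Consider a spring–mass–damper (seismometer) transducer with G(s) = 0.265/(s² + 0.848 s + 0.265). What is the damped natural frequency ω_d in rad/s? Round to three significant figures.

Comparing the denominator to s² + 2ζω_n s + ω_n²: ω_n = √0.265 = 0.515 rad/s, and 2ζω_n = 0.848 so ζ = 0.848/(2·0.515) = 0.824.
ω_d = ω_n√(1−ζ²) = 0.292 rad/s.

ω_d ≈ 0.292 rad/s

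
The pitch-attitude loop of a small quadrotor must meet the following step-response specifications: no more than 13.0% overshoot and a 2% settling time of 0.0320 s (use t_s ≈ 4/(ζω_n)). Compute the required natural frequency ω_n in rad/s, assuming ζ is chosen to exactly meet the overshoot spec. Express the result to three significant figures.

ω_n ≈ 230 rad/s

ζ = −ln(OS)/√(π² + (ln OS)²). With OS = 0.130, ln OS = −2.040 and ζ = 2.040/3.746 = 0.545.
From t_s ≈ 4/(ζω_n): ω_n = 4/(ζ·t_s) = 4/(0.545·0.0320) = 230 rad/s.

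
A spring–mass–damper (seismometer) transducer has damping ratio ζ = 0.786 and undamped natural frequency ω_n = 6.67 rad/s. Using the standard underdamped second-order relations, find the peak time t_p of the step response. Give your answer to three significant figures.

The damped frequency is ω_d = ω_n√(1−ζ²) = 6.67·√(1−0.618) = 4.12 rad/s.
Peak time t_p = π/ω_d = π/4.12 = 0.762 s.

t_p ≈ 0.762 s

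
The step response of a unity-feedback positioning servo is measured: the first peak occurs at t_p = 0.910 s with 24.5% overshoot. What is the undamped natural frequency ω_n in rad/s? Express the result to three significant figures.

ω_n ≈ 3.78 rad/s

From the overshoot, ζ = −ln(OS)/√(π²+ln²(OS)) = 0.409.
From t_p = π/ω_d, ω_d = π/0.910 = 3.45 rad/s, so ω_n = ω_d/√(1−ζ²) = 3.78 rad/s.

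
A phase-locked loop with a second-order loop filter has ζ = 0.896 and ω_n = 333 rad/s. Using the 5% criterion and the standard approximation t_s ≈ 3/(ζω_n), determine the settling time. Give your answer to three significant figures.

t_s ≈ 3/(ζω_n) = 3/(0.896 × 333) = 0.0101 s.

t_s ≈ 0.0101 s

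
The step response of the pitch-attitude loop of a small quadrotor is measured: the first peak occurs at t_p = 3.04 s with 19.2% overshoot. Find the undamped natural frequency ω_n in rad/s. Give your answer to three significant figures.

ω_n ≈ 1.17 rad/s

ζ from %OS: ζ = |ln 0.192|/√(π²+ln²0.192) = 0.465.
t_p = π/ω_d ⇒ ω_d = 1.03 rad/s; then ω_n = ω_d/√(1−ζ²) = 1.17 rad/s.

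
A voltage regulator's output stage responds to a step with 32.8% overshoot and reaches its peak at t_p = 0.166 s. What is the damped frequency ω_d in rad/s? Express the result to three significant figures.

ω_d ≈ 18.9 rad/s

t_p = π/ω_d, so ω_d = π/0.166 = 18.9 rad/s.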